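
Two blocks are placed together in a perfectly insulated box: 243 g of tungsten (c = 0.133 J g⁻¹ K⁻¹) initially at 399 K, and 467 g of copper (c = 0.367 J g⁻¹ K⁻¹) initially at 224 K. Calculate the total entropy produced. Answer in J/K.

Energy balance: T_f = (m₁c₁T₁ + m₂c₂T₂)/(m₁c₁ + m₂c₂) = 251.76 K.
ΔS₁ = m₁c₁ ln(T_f/T₁) = 32.319 × ln(251.76/399) = -14.882 J/K.
ΔS₂ = m₂c₂ ln(T_f/T₂) = 171.389 × ln(251.76/224) = 20.026 J/K.
ΔS_total = -14.882 + 20.026 = 5.14 J/K.

ΔS_total = 5.14 J/K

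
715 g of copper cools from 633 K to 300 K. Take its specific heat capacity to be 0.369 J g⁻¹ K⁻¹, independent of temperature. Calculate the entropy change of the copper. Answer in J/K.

ΔS = -197 J/K

ΔS = ∫dQ_rev/T = m c ln(T₂/T₁) = 715 × 0.369 × ln(300/633) = -197 J/K.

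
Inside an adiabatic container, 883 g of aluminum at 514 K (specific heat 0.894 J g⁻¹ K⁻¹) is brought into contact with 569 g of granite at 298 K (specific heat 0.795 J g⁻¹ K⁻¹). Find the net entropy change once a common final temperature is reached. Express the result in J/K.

Energy balance: T_f = (m₁c₁T₁ + m₂c₂T₂)/(m₁c₁ + m₂c₂) = 435.31 K.
ΔS₁ = m₁c₁ ln(T_f/T₁) = 789.402 × ln(435.31/514) = -131.16 J/K.
ΔS₂ = m₂c₂ ln(T_f/T₂) = 452.355 × ln(435.31/298) = 171.43 J/K.
ΔS_total = -131.16 + 171.43 = 40.3 J/K.

ΔS_total = 40.3 J/K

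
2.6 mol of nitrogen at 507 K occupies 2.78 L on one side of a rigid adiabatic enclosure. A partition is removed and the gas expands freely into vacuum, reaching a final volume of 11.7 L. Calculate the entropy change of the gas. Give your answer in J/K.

No heat is exchanged and no work is done, so the ideal-gas temperature stays constant.
Entropy is a state function; using a reversible isothermal path, ΔS_gas = nR ln(V₂/V₁) = 2.6 × 8.314 × ln(11.7/2.78) = 31.1 J/K.

ΔS_gas = 31.1 J/K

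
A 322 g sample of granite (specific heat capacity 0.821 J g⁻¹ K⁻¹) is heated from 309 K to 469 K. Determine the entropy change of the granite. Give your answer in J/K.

ΔS = ∫dQ_rev/T = m c ln(T₂/T₁) = 322 × 0.821 × ln(469/309) = 110 J/K.

ΔS = 110 J/K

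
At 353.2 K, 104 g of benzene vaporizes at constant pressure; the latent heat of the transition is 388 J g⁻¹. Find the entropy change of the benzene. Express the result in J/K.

Heat absorbed by the substance: Q = mL = 104 × 388 = 40352 J.
At constant T, ΔS = Q_rev/T = 40352 / 353.2 = 114 J/K.

ΔS = 114 J/K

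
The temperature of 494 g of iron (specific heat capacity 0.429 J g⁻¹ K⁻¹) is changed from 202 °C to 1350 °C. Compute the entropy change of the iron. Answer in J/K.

In kelvin: T₁ = 475.15 K, T₂ = 1623.15 K. ΔS = ∫dQ_rev/T = m c ln(T₂/T₁) = 494 × 0.429 × ln(1623.15/475.15) = 260 J/K.

ΔS = 260 J/K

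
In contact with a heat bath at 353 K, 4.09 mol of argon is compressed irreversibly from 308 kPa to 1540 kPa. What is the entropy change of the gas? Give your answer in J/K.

ΔS_gas = -54.7 J/K

Entropy is a state function, so ΔS_gas depends only on the end states.
For an isothermal ideal gas ΔS_gas = nR ln(P₁/P₂) = 4.09 × 8.314 × ln(308/1540) = -54.7 J/K.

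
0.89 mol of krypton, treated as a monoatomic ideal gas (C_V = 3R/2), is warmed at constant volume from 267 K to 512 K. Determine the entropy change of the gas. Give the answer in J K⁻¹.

At constant volume, ΔS = nC_V ln(T₂/T₁) with C_V = 3R/2 = 12.47 J mol⁻¹ K⁻¹.
ΔS = 0.89 × 12.47 × ln(512/267) = 7.23 J/K.

ΔS = 7.23 J/K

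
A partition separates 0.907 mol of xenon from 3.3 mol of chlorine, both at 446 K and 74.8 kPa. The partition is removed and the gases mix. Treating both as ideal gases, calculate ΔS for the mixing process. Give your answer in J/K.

ΔS_mix = 18.2 J/K

Mole fractions: x_A = 0.907/4.21 = 0.216, x_B = 0.784.
ΔS_mix = −R(n_A ln x_A + n_B ln x_B) = −8.314 × (0.907 ln 0.216 + 3.3 ln 0.784) = 18.2 J/K.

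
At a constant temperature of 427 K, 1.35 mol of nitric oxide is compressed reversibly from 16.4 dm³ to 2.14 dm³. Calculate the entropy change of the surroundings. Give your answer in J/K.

For an isothermal ideal gas ΔS_gas = nR ln(V₂/V₁) = 1.35 × 8.314 × ln(2.14/16.4) = -22.9 J/K.
The process is reversible, so ΔS_surr = −ΔS_gas = 22.9 J/K and ΔS_universe = 0.

ΔS_surr = 22.9 J/K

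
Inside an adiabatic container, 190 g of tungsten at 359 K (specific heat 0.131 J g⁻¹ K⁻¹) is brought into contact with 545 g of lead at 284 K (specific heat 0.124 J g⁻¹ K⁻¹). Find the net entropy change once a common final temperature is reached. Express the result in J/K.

Energy balance: T_f = (m₁c₁T₁ + m₂c₂T₂)/(m₁c₁ + m₂c₂) = 304.19 K.
ΔS₁ = m₁c₁ ln(T_f/T₁) = 24.89 × ln(304.19/359) = -4.124 J/K.
ΔS₂ = m₂c₂ ln(T_f/T₂) = 67.58 × ln(304.19/284) = 4.641 J/K.
ΔS_total = -4.124 + 4.641 = 0.517 J/K.

ΔS_total = 0.517 J/K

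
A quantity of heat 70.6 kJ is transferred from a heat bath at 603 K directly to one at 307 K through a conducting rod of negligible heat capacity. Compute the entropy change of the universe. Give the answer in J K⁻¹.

ΔS_total = 113 J/K

ΔS_hot = −Q/T_H = −70600/603 = -117.1 J/K and ΔS_cold = +Q/T_C = 70600/307 = 230 J/K.
ΔS_total = -117.1 + 230 = 113 J/K, positive as the second law requires.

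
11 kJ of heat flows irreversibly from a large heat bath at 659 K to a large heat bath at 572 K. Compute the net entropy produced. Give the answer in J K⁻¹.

ΔS_total = 2.54 J/K

ΔS_hot = −Q/T_H = −11000/659 = -16.69 J/K and ΔS_cold = +Q/T_C = 11000/572 = 19.23 J/K.
ΔS_total = -16.69 + 19.23 = 2.54 J/K, positive as the second law requires.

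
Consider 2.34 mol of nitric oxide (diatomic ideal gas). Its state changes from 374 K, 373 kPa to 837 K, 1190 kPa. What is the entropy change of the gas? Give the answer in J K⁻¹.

ΔS = nC_p ln(T₂/T₁) − nR ln(P₂/P₁), with C_p = 7R/2 = 29.1 J mol⁻¹ K⁻¹ for a diatomic ideal gas.
ΔS = 2.34 × [29.1 × ln(837/374) − 8.314 × ln(1190/373)] = 32.3 J/K.

ΔS = 32.3 J/K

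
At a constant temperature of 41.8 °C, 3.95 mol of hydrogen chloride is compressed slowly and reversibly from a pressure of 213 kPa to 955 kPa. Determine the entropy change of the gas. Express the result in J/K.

For an isothermal ideal gas ΔS_gas = nR ln(P₁/P₂) = 3.95 × 8.314 × ln(213/955) = -49.3 J/K.

ΔS_gas = -49.3 J/K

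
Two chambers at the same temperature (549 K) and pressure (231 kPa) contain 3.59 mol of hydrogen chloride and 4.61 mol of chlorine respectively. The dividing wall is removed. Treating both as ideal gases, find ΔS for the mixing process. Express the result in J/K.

Mole fractions: x_A = 3.59/8.2 = 0.438, x_B = 0.562.
ΔS_mix = −R(n_A ln x_A + n_B ln x_B) = −8.314 × (3.59 ln 0.438 + 4.61 ln 0.562) = 46.7 J/K.

ΔS_mix = 46.7 J/K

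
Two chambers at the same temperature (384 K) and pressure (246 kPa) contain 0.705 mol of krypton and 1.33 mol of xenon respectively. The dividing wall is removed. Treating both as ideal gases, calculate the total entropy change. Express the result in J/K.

ΔS_mix = 10.9 J/K

Mole fractions: x_A = 0.705/2.04 = 0.346, x_B = 0.654.
ΔS_mix = −R(n_A ln x_A + n_B ln x_B) = −8.314 × (0.705 ln 0.346 + 1.33 ln 0.654) = 10.9 J/K.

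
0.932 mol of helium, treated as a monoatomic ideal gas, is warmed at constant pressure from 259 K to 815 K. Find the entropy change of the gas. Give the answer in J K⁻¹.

ΔS = 22.2 J/K

At constant pressure, ΔS = nC_p ln(T₂/T₁) with C_p = 5R/2 = 20.79 J mol⁻¹ K⁻¹.
ΔS = 0.932 × 20.79 × ln(815/259) = 22.2 J/K.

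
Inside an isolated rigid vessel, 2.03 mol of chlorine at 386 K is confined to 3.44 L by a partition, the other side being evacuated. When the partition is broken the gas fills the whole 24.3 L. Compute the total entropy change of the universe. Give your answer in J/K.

For an ideal gas in free expansion Q = 0 and W = 0, so T is unchanged.
Entropy is a state function; using a reversible isothermal path, ΔS_gas = nR ln(V₂/V₁) = 2.03 × 8.314 × ln(24.3/3.44) = 33 J/K.
The insulated surroundings exchange no heat, so ΔS_surr = 0 and ΔS_universe = ΔS_gas.

ΔS_universe = 33 J/K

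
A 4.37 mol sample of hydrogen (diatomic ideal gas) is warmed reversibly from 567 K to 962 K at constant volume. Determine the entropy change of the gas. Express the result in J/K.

At constant volume, ΔS = nC_V ln(T₂/T₁) with C_V = 5R/2 = 20.79 J mol⁻¹ K⁻¹.
ΔS = 4.37 × 20.79 × ln(962/567) = 48 J/K.

ΔS = 48 J/K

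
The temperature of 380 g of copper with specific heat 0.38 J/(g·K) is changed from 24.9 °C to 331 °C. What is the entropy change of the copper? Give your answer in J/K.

In kelvin: T₁ = 298.05 K, T₂ = 604.15 K. ΔS = ∫dQ_rev/T = m c ln(T₂/T₁) = 380 × 0.38 × ln(604.15/298.05) = 102 J/K.

ΔS = 102 J/K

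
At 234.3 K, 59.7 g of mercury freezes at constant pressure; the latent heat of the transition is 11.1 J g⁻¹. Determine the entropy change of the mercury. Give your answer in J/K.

Heat released by the substance: Q = −mL = −59.7 × 11.1 = −662.67 J.
At constant T, ΔS = Q_rev/T = −662.67 / 234.3 = -2.83 J/K.

ΔS = -2.83 J/K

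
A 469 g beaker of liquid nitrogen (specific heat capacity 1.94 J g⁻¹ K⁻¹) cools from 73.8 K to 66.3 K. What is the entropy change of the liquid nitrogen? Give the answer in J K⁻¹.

ΔS = -97.5 J/K

ΔS = ∫dQ_rev/T = m c ln(T₂/T₁) = 469 × 1.94 × ln(66.3/73.8) = -97.5 J/K.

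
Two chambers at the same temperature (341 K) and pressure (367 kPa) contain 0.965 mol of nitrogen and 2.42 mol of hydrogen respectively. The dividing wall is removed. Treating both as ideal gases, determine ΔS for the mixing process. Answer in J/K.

ΔS_mix = 16.8 J/K

Mole fractions: x_A = 0.965/3.38 = 0.285, x_B = 0.715.
ΔS_mix = −R(n_A ln x_A + n_B ln x_B) = −8.314 × (0.965 ln 0.285 + 2.42 ln 0.715) = 16.8 J/K.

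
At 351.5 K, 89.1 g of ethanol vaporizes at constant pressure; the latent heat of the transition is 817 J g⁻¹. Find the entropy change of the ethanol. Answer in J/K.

Heat absorbed by the substance: Q = mL = 89.1 × 817 = 72794.7 J.
At constant T, ΔS = Q_rev/T = 72794.7 / 351.5 = 207 J/K.

ΔS = 207 J/K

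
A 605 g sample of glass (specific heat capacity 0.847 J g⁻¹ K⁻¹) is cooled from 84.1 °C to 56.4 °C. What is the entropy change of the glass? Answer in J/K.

In kelvin: T₁ = 357.25 K, T₂ = 329.55 K. ΔS = ∫dQ_rev/T = m c ln(T₂/T₁) = 605 × 0.847 × ln(329.55/357.25) = -41.4 J/K.

ΔS = -41.4 J/K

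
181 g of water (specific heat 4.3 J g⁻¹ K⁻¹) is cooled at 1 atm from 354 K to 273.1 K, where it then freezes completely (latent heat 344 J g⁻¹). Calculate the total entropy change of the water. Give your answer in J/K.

Cooling step: ΔS₁ = m c ln(T_tr/T_i) = 181 × 4.3 × ln(273.1/354) = -201.9 J/K.
Phase change: ΔS₂ = −mL/T_tr = −181 × 344 / 273.1 = -228 J/K.
ΔS_total = (-201.9) + (-228) = -430 J/K.

ΔS = -430 J/K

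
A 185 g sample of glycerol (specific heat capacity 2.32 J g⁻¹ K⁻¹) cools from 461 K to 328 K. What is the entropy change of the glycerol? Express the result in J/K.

ΔS = ∫dQ_rev/T = m c ln(T₂/T₁) = 185 × 2.32 × ln(328/461) = -146 J/K.

ΔS = -146 J/K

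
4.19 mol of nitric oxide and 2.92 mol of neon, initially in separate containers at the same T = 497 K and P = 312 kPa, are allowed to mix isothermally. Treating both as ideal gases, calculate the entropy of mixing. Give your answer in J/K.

ΔS_mix = 40 J/K

Mole fractions: x_A = 4.19/7.11 = 0.589, x_B = 0.411.
ΔS_mix = −R(n_A ln x_A + n_B ln x_B) = −8.314 × (4.19 ln 0.589 + 2.92 ln 0.411) = 40 J/K.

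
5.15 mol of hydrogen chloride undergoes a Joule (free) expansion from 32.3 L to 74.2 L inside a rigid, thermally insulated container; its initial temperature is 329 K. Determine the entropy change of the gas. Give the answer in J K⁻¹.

For an ideal gas in free expansion Q = 0 and W = 0, so T is unchanged.
Entropy is a state function; using a reversible isothermal path, ΔS_gas = nR ln(V₂/V₁) = 5.15 × 8.314 × ln(74.2/32.3) = 35.6 J/K.

ΔS_gas = 35.6 J/K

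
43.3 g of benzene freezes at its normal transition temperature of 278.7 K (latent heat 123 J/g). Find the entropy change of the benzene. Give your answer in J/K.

Heat released by the substance: Q = −mL = −43.3 × 123 = −5325.9 J.
At constant T, ΔS = Q_rev/T = −5325.9 / 278.7 = -19.1 J/K.

ΔS = -19.1 J/K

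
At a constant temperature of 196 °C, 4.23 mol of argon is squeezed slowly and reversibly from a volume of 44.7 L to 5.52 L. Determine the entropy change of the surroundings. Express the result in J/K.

For an isothermal ideal gas ΔS_gas = nR ln(V₂/V₁) = 4.23 × 8.314 × ln(5.52/44.7) = -73.6 J/K.
The process is reversible, so ΔS_surr = −ΔS_gas = 73.6 J/K and ΔS_universe = 0.

ΔS_surr = 73.6 J/K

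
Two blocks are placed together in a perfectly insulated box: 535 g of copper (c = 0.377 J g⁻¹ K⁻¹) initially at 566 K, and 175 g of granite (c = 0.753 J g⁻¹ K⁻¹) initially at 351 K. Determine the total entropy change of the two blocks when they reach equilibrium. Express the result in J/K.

ΔS_total = 8.73 J/K

Energy balance: T_f = (m₁c₁T₁ + m₂c₂T₂)/(m₁c₁ + m₂c₂) = 481.04 K.
ΔS₁ = m₁c₁ ln(T_f/T₁) = 201.695 × ln(481.04/566) = -32.8 J/K.
ΔS₂ = m₂c₂ ln(T_f/T₂) = 131.775 × ln(481.04/351) = 41.53 J/K.
ΔS_total = -32.8 + 41.53 = 8.73 J/K.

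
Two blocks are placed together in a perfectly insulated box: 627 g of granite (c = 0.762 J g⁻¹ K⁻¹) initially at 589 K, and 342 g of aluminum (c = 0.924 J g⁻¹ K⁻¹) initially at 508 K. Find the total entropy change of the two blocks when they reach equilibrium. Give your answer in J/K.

ΔS_total = 2.06 J/K

Energy balance: T_f = (m₁c₁T₁ + m₂c₂T₂)/(m₁c₁ + m₂c₂) = 556.75 K.
ΔS₁ = m₁c₁ ln(T_f/T₁) = 477.774 × ln(556.75/589) = -26.9 J/K.
ΔS₂ = m₂c₂ ln(T_f/T₂) = 316.008 × ln(556.75/508) = 28.96 J/K.
ΔS_total = -26.9 + 28.96 = 2.06 J/K.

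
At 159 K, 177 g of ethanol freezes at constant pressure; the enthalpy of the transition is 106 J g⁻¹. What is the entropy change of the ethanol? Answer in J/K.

ΔS = -118 J/K

Heat released by the substance: Q = −mL = −177 × 106 = −18762 J.
At constant T, ΔS = Q_rev/T = −18762 / 159 = -118 J/K.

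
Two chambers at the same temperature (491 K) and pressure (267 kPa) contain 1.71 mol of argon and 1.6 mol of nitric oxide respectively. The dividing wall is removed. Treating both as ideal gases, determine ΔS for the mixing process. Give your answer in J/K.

Mole fractions: x_A = 1.71/3.31 = 0.517, x_B = 0.483.
ΔS_mix = −R(n_A ln x_A + n_B ln x_B) = −8.314 × (1.71 ln 0.517 + 1.6 ln 0.483) = 19.1 J/K.

ΔS_mix = 19.1 J/K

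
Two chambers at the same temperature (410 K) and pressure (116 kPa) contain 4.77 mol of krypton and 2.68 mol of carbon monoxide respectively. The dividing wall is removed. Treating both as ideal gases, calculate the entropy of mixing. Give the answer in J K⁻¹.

Mole fractions: x_A = 4.77/7.45 = 0.64, x_B = 0.36.
ΔS_mix = −R(n_A ln x_A + n_B ln x_B) = −8.314 × (4.77 ln 0.64 + 2.68 ln 0.36) = 40.5 J/K.

ΔS_mix = 40.5 J/K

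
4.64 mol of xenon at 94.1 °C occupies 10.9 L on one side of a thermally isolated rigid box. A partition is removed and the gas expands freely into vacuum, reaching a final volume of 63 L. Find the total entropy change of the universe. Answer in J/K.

No heat is exchanged and no work is done, so the ideal-gas temperature stays constant.
Entropy is a state function; using a reversible isothermal path, ΔS_gas = nR ln(V₂/V₁) = 4.64 × 8.314 × ln(63/10.9) = 67.7 J/K.
The insulated surroundings exchange no heat, so ΔS_surr = 0 and ΔS_universe = ΔS_gas.

ΔS_universe = 67.7 J/K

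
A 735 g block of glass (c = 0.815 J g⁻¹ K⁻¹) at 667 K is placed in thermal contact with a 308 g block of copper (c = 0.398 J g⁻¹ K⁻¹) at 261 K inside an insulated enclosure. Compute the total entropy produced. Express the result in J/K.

ΔS_total = 36.3 J/K

Energy balance: T_f = (m₁c₁T₁ + m₂c₂T₂)/(m₁c₁ + m₂c₂) = 598.03 K.
ΔS₁ = m₁c₁ ln(T_f/T₁) = 599.025 × ln(598.03/667) = -65.383 J/K.
ΔS₂ = m₂c₂ ln(T_f/T₂) = 122.584 × ln(598.03/261) = 101.64 J/K.
ΔS_total = -65.383 + 101.64 = 36.3 J/K.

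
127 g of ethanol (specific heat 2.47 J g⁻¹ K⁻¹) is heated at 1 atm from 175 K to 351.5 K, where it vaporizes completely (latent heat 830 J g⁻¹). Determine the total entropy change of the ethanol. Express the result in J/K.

ΔS = 519 J/K

Warming step: ΔS₁ = m c ln(T_tr/T_i) = 127 × 2.47 × ln(351.5/175) = 218.8 J/K.
Phase change: ΔS₂ = +mL/T_tr = 127 × 830 / 351.5 = 299.9 J/K.
ΔS_total = (218.8) + (299.9) = 519 J/K.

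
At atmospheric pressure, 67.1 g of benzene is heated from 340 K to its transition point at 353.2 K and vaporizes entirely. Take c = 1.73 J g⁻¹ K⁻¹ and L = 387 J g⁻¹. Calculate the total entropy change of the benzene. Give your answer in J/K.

Warming step: ΔS₁ = m c ln(T_tr/T_i) = 67.1 × 1.73 × ln(353.2/340) = 4.421 J/K.
Phase change: ΔS₂ = +mL/T_tr = 67.1 × 387 / 353.2 = 73.52 J/K.
ΔS_total = (4.421) + (73.52) = 77.9 J/K.

ΔS = 77.9 J/K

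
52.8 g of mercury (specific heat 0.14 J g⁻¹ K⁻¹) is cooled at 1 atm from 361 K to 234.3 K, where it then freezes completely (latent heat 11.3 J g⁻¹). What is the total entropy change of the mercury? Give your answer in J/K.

Cooling step: ΔS₁ = m c ln(T_tr/T_i) = 52.8 × 0.14 × ln(234.3/361) = -3.195 J/K.
Phase change: ΔS₂ = −mL/T_tr = −52.8 × 11.3 / 234.3 = -2.546 J/K.
ΔS_total = (-3.195) + (-2.546) = -5.74 J/K.

ΔS = -5.74 J/K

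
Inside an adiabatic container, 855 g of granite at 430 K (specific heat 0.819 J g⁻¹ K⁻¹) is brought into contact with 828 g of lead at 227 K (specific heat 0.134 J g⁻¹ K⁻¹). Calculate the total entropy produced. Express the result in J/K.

ΔS_total = 16.7 J/K

Energy balance: T_f = (m₁c₁T₁ + m₂c₂T₂)/(m₁c₁ + m₂c₂) = 402.23 K.
ΔS₁ = m₁c₁ ln(T_f/T₁) = 700.245 × ln(402.23/430) = -46.74 J/K.
ΔS₂ = m₂c₂ ln(T_f/T₂) = 110.952 × ln(402.23/227) = 63.47 J/K.
ΔS_total = -46.74 + 63.47 = 16.7 J/K.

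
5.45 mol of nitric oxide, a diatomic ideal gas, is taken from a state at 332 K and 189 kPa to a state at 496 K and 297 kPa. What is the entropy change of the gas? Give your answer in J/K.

ΔS = 43.2 J/K

ΔS = nC_p ln(T₂/T₁) − nR ln(P₂/P₁), with C_p = 7R/2 = 29.1 J mol⁻¹ K⁻¹ for a diatomic ideal gas.
ΔS = 5.45 × [29.1 × ln(496/332) − 8.314 × ln(297/189)] = 43.2 J/K.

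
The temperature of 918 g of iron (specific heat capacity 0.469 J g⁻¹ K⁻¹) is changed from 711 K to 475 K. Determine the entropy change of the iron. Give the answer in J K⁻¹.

ΔS = ∫dQ_rev/T = m c ln(T₂/T₁) = 918 × 0.469 × ln(475/711) = -174 J/K.

ΔS = -174 J/K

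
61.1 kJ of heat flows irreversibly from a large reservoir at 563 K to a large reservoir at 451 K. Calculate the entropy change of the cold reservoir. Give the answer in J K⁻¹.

ΔS_cold = 135 J/K

The cold reservoir gains heat Q, so ΔS_cold = +Q/T_C = 61100/451 = 135 J/K.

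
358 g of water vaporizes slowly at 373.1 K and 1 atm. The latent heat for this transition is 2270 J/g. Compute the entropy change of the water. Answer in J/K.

ΔS = 2180 J/K

Heat absorbed by the substance: Q = mL = 358 × 2270 = 812660 J.
At constant T, ΔS = Q_rev/T = 812660 / 373.1 = 2180 J/K.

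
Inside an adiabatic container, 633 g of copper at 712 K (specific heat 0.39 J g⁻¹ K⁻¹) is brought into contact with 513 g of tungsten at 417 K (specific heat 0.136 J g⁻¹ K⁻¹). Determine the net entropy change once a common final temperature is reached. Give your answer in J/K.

ΔS_total = 7.01 J/K

Energy balance: T_f = (m₁c₁T₁ + m₂c₂T₂)/(m₁c₁ + m₂c₂) = 647 K.
ΔS₁ = m₁c₁ ln(T_f/T₁) = 246.87 × ln(647/712) = -23.633 J/K.
ΔS₂ = m₂c₂ ln(T_f/T₂) = 69.768 × ln(647/417) = 30.646 J/K.
ΔS_total = -23.633 + 30.646 = 7.01 J/K.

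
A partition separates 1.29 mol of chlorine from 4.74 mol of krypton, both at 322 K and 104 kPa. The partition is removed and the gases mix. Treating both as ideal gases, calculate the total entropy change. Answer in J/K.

ΔS_mix = 26 J/K

Mole fractions: x_A = 1.29/6.03 = 0.214, x_B = 0.786.
ΔS_mix = −R(n_A ln x_A + n_B ln x_B) = −8.314 × (1.29 ln 0.214 + 4.74 ln 0.786) = 26 J/K.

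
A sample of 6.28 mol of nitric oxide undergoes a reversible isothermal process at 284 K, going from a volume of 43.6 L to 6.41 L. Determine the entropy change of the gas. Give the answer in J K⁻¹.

ΔS_gas = -100 J/K

For an isothermal ideal gas ΔS_gas = nR ln(V₂/V₁) = 6.28 × 8.314 × ln(6.41/43.6) = -100 J/K.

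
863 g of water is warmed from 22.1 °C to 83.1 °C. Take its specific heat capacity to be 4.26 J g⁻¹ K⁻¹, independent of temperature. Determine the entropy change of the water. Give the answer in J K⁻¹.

In kelvin: T₁ = 295.25 K, T₂ = 356.25 K. ΔS = ∫dQ_rev/T = m c ln(T₂/T₁) = 863 × 4.26 × ln(356.25/295.25) = 690 J/K.

ΔS = 690 J/K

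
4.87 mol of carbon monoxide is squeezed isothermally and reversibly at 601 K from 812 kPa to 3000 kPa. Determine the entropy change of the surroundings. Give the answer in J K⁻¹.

For an isothermal ideal gas ΔS_gas = nR ln(P₁/P₂) = 4.87 × 8.314 × ln(812/3000) = -52.9 J/K.
The process is reversible, so ΔS_surr = −ΔS_gas = 52.9 J/K and ΔS_universe = 0.

ΔS_surr = 52.9 J/K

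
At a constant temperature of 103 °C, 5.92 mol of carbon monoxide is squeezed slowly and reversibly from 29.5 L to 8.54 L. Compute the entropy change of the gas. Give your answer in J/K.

ΔS_gas = -61 J/K

For an isothermal ideal gas ΔS_gas = nR ln(V₂/V₁) = 5.92 × 8.314 × ln(8.54/29.5) = -61 J/K.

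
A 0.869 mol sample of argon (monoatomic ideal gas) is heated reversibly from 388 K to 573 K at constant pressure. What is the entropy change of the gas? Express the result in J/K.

At constant pressure, ΔS = nC_p ln(T₂/T₁) with C_p = 5R/2 = 20.79 J mol⁻¹ K⁻¹.
ΔS = 0.869 × 20.79 × ln(573/388) = 7.04 J/K.

ΔS = 7.04 J/K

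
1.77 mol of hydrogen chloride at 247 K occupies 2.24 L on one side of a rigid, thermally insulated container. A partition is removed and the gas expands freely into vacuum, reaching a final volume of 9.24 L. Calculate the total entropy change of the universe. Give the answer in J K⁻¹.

ΔS_universe = 20.9 J/K

No heat is exchanged and no work is done, so the ideal-gas temperature stays constant.
Entropy is a state function; using a reversible isothermal path, ΔS_gas = nR ln(V₂/V₁) = 1.77 × 8.314 × ln(9.24/2.24) = 20.9 J/K.
The insulated surroundings exchange no heat, so ΔS_surr = 0 and ΔS_universe = ΔS_gas.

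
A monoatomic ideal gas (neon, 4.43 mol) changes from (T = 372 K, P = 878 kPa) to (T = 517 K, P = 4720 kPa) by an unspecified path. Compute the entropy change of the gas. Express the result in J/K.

ΔS = -31.6 J/K

ΔS = nC_p ln(T₂/T₁) − nR ln(P₂/P₁), with C_p = 5R/2 = 20.79 J mol⁻¹ K⁻¹ for a monoatomic ideal gas.
ΔS = 4.43 × [20.79 × ln(517/372) − 8.314 × ln(4720/878)] = -31.6 J/K.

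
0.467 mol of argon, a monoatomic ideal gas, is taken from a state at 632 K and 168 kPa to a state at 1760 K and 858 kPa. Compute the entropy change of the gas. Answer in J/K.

ΔS = 3.61 J/K

ΔS = nC_p ln(T₂/T₁) − nR ln(P₂/P₁), with C_p = 5R/2 = 20.79 J mol⁻¹ K⁻¹ for a monoatomic ideal gas.
ΔS = 0.467 × [20.79 × ln(1760/632) − 8.314 × ln(858/168)] = 3.61 J/K.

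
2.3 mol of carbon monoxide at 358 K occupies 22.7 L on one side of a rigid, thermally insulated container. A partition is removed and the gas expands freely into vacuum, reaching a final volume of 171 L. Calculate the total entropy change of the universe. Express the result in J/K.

ΔS_universe = 38.6 J/K

No heat is exchanged and no work is done, so the ideal-gas temperature stays constant.
Entropy is a state function; using a reversible isothermal path, ΔS_gas = nR ln(V₂/V₁) = 2.3 × 8.314 × ln(171/22.7) = 38.6 J/K.
The insulated surroundings exchange no heat, so ΔS_surr = 0 and ΔS_universe = ΔS_gas.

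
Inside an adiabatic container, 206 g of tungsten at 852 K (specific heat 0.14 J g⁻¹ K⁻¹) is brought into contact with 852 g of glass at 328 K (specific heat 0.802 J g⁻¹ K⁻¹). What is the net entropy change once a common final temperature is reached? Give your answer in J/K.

Energy balance: T_f = (m₁c₁T₁ + m₂c₂T₂)/(m₁c₁ + m₂c₂) = 349.22 K.
ΔS₁ = m₁c₁ ln(T_f/T₁) = 28.84 × ln(349.22/852) = -25.72 J/K.
ΔS₂ = m₂c₂ ln(T_f/T₂) = 683.304 × ln(349.22/328) = 42.84 J/K.
ΔS_total = -25.72 + 42.84 = 17.1 J/K.

ΔS_total = 17.1 J/K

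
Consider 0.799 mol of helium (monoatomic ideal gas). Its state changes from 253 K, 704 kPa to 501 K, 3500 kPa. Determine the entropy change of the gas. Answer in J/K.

ΔS = 0.693 J/K

ΔS = nC_p ln(T₂/T₁) − nR ln(P₂/P₁), with C_p = 5R/2 = 20.79 J mol⁻¹ K⁻¹ for a monoatomic ideal gas.
ΔS = 0.799 × [20.79 × ln(501/253) − 8.314 × ln(3500/704)] = 0.693 J/K.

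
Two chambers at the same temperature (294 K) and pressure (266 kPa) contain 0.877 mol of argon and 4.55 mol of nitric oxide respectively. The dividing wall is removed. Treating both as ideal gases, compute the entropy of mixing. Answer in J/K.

ΔS_mix = 20 J/K

Mole fractions: x_A = 0.877/5.43 = 0.162, x_B = 0.838.
ΔS_mix = −R(n_A ln x_A + n_B ln x_B) = −8.314 × (0.877 ln 0.162 + 4.55 ln 0.838) = 20 J/K.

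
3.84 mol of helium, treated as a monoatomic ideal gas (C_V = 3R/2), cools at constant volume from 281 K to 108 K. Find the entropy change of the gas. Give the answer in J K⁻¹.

At constant volume, ΔS = nC_V ln(T₂/T₁) with C_V = 3R/2 = 12.47 J mol⁻¹ K⁻¹.
ΔS = 3.84 × 12.47 × ln(108/281) = -45.8 J/K.

ΔS = -45.8 J/K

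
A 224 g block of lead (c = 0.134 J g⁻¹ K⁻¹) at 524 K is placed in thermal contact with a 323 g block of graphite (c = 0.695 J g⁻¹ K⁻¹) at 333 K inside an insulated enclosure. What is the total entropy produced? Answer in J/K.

ΔS_total = 3.05 J/K

Energy balance: T_f = (m₁c₁T₁ + m₂c₂T₂)/(m₁c₁ + m₂c₂) = 355.53 K.
ΔS₁ = m₁c₁ ln(T_f/T₁) = 30.016 × ln(355.53/524) = -11.64 J/K.
ΔS₂ = m₂c₂ ln(T_f/T₂) = 224.485 × ln(355.53/333) = 14.69 J/K.
ΔS_total = -11.64 + 14.69 = 3.05 J/K.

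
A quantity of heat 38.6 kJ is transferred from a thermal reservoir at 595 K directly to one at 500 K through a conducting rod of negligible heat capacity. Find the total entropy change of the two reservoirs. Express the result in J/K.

ΔS_hot = −Q/T_H = −38600/595 = -64.87 J/K and ΔS_cold = +Q/T_C = 38600/500 = 77.2 J/K.
ΔS_total = -64.87 + 77.2 = 12.3 J/K, positive as the second law requires.

ΔS_total = 12.3 J/K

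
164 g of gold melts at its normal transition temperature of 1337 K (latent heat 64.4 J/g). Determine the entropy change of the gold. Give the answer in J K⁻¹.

Heat absorbed by the substance: Q = mL = 164 × 64.4 = 10561.6 J.
At constant T, ΔS = Q_rev/T = 10561.6 / 1337 = 7.9 J/K.

ΔS = 7.9 J/K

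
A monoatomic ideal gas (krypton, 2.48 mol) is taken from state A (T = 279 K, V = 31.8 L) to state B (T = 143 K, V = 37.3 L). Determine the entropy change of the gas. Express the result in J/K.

ΔS = -17.4 J/K

Entropy is a state function: ΔS = nC_V ln(T₂/T₁) + nR ln(V₂/V₁), with C_V = 3R/2 = 12.47 J mol⁻¹ K⁻¹ for a monoatomic ideal gas.
ΔS = 2.48 × [12.47 × ln(143/279) + 8.314 × ln(37.3/31.8)] = -17.4 J/K.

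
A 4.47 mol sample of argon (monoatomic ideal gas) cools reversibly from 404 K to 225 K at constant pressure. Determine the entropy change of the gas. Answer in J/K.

ΔS = -54.4 J/K

At constant pressure, ΔS = nC_p ln(T₂/T₁) with C_p = 5R/2 = 20.79 J mol⁻¹ K⁻¹.
ΔS = 4.47 × 20.79 × ln(225/404) = -54.4 J/K.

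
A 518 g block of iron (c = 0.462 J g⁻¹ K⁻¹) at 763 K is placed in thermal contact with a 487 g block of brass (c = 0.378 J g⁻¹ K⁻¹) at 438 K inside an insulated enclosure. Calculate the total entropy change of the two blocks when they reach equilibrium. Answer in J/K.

Energy balance: T_f = (m₁c₁T₁ + m₂c₂T₂)/(m₁c₁ + m₂c₂) = 621.7 K.
ΔS₁ = m₁c₁ ln(T_f/T₁) = 239.316 × ln(621.7/763) = -49.01 J/K.
ΔS₂ = m₂c₂ ln(T_f/T₂) = 184.086 × ln(621.7/438) = 64.47 J/K.
ΔS_total = -49.01 + 64.47 = 15.5 J/K.

ΔS_total = 15.5 J/K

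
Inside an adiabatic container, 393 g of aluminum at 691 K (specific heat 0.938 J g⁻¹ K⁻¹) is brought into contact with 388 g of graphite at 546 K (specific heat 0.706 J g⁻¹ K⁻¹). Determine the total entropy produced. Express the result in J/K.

Energy balance: T_f = (m₁c₁T₁ + m₂c₂T₂)/(m₁c₁ + m₂c₂) = 629.19 K.
ΔS₁ = m₁c₁ ln(T_f/T₁) = 368.634 × ln(629.19/691) = -34.55 J/K.
ΔS₂ = m₂c₂ ln(T_f/T₂) = 273.928 × ln(629.19/546) = 38.85 J/K.
ΔS_total = -34.55 + 38.85 = 4.3 J/K.

ΔS_total = 4.3 J/K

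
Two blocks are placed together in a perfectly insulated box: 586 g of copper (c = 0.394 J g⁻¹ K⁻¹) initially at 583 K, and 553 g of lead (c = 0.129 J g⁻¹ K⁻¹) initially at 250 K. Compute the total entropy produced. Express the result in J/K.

Energy balance: T_f = (m₁c₁T₁ + m₂c₂T₂)/(m₁c₁ + m₂c₂) = 504.4 K.
ΔS₁ = m₁c₁ ln(T_f/T₁) = 230.884 × ln(504.4/583) = -33.44 J/K.
ΔS₂ = m₂c₂ ln(T_f/T₂) = 71.337 × ln(504.4/250) = 50.07 J/K.
ΔS_total = -33.44 + 50.07 = 16.6 J/K.

ΔS_total = 16.6 J/K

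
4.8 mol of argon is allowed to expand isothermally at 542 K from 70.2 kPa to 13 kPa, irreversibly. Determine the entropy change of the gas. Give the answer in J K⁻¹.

Entropy is a state function, so ΔS_gas depends only on the end states.
For an isothermal ideal gas ΔS_gas = nR ln(P₁/P₂) = 4.8 × 8.314 × ln(70.2/13) = 67.3 J/K.

ΔS_gas = 67.3 J/K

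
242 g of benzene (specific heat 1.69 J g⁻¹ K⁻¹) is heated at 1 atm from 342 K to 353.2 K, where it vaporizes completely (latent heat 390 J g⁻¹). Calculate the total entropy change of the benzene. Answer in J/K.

ΔS = 280 J/K

Warming step: ΔS₁ = m c ln(T_tr/T_i) = 242 × 1.69 × ln(353.2/342) = 13.18 J/K.
Phase change: ΔS₂ = +mL/T_tr = 242 × 390 / 353.2 = 267.2 J/K.
ΔS_total = (13.18) + (267.2) = 280 J/K.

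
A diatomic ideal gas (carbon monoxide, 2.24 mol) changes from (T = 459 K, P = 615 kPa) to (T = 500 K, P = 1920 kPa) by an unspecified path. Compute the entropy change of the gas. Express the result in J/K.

ΔS = -15.6 J/K

ΔS = nC_p ln(T₂/T₁) − nR ln(P₂/P₁), with C_p = 7R/2 = 29.1 J mol⁻¹ K⁻¹ for a diatomic ideal gas.
ΔS = 2.24 × [29.1 × ln(500/459) − 8.314 × ln(1920/615)] = -15.6 J/K.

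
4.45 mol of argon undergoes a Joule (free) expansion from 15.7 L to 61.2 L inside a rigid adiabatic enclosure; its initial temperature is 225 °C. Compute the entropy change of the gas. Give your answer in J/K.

No heat is exchanged and no work is done, so the ideal-gas temperature stays constant.
Entropy is a state function; using a reversible isothermal path, ΔS_gas = nR ln(V₂/V₁) = 4.45 × 8.314 × ln(61.2/15.7) = 50.3 J/K.

ΔS_gas = 50.3 J/K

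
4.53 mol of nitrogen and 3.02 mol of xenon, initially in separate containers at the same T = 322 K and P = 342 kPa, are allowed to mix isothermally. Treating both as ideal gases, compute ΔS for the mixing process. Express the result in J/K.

ΔS_mix = 42.2 J/K

Mole fractions: x_A = 4.53/7.55 = 0.6, x_B = 0.4.
ΔS_mix = −R(n_A ln x_A + n_B ln x_B) = −8.314 × (4.53 ln 0.6 + 3.02 ln 0.4) = 42.2 J/K.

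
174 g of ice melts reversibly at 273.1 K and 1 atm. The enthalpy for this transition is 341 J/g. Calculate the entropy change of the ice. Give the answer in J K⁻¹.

Heat absorbed by the substance: Q = mL = 174 × 341 = 59334 J.
At constant T, ΔS = Q_rev/T = 59334 / 273.1 = 217 J/K.

ΔS = 217 J/K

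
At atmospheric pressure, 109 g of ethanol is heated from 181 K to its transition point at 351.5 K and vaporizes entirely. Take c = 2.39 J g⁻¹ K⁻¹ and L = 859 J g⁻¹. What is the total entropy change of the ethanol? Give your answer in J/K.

ΔS = 439 J/K

Warming step: ΔS₁ = m c ln(T_tr/T_i) = 109 × 2.39 × ln(351.5/181) = 172.9 J/K.
Phase change: ΔS₂ = +mL/T_tr = 109 × 859 / 351.5 = 266.4 J/K.
ΔS_total = (172.9) + (266.4) = 439 J/K.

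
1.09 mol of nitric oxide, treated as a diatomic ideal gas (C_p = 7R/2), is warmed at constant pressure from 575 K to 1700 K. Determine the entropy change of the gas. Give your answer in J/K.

ΔS = 34.4 J/K

At constant pressure, ΔS = nC_p ln(T₂/T₁) with C_p = 7R/2 = 29.1 J mol⁻¹ K⁻¹.
ΔS = 1.09 × 29.1 × ln(1700/575) = 34.4 J/K.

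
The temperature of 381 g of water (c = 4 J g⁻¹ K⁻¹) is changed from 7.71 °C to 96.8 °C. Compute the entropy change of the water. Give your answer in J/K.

ΔS = 420 J/K

In kelvin: T₁ = 280.86 K, T₂ = 369.95 K. ΔS = ∫dQ_rev/T = m c ln(T₂/T₁) = 381 × 4 × ln(369.95/280.86) = 420 J/K.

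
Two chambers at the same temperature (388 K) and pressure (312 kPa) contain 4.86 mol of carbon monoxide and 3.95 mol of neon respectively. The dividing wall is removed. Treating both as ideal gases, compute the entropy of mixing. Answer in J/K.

Mole fractions: x_A = 4.86/8.81 = 0.552, x_B = 0.448.
ΔS_mix = −R(n_A ln x_A + n_B ln x_B) = −8.314 × (4.86 ln 0.552 + 3.95 ln 0.448) = 50.4 J/K.

ΔS_mix = 50.4 J/K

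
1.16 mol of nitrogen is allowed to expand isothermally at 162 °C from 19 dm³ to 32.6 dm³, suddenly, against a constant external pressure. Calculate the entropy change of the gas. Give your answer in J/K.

ΔS_gas = 5.21 J/K

Entropy is a state function, so ΔS_gas depends only on the end states.
For an isothermal ideal gas ΔS_gas = nR ln(V₂/V₁) = 1.16 × 8.314 × ln(32.6/19) = 5.21 J/K.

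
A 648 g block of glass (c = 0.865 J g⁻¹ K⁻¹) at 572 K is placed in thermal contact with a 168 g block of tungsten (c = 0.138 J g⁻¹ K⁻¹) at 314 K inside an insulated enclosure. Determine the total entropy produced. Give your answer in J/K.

ΔS_total = 3.35 J/K

Energy balance: T_f = (m₁c₁T₁ + m₂c₂T₂)/(m₁c₁ + m₂c₂) = 561.75 K.
ΔS₁ = m₁c₁ ln(T_f/T₁) = 560.52 × ln(561.75/572) = -10.133 J/K.
ΔS₂ = m₂c₂ ln(T_f/T₂) = 23.184 × ln(561.75/314) = 13.485 J/K.
ΔS_total = -10.133 + 13.485 = 3.35 J/K.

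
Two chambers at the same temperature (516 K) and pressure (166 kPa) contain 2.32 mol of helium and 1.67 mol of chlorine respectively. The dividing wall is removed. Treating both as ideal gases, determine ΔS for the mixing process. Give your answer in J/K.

ΔS_mix = 22.6 J/K

Mole fractions: x_A = 2.32/3.99 = 0.581, x_B = 0.419.
ΔS_mix = −R(n_A ln x_A + n_B ln x_B) = −8.314 × (2.32 ln 0.581 + 1.67 ln 0.419) = 22.6 J/K.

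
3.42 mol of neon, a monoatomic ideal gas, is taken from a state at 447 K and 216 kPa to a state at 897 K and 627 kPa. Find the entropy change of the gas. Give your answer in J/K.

ΔS = 19.2 J/K

ΔS = nC_p ln(T₂/T₁) − nR ln(P₂/P₁), with C_p = 5R/2 = 20.79 J mol⁻¹ K⁻¹ for a monoatomic ideal gas.
ΔS = 3.42 × [20.79 × ln(897/447) − 8.314 × ln(627/216)] = 19.2 J/K.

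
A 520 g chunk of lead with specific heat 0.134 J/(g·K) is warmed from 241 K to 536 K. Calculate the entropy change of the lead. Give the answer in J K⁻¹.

ΔS = 55.7 J/K

ΔS = ∫dQ_rev/T = m c ln(T₂/T₁) = 520 × 0.134 × ln(536/241) = 55.7 J/K.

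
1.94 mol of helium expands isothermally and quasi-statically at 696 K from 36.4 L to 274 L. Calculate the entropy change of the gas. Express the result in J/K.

ΔS_gas = 32.6 J/K

For an isothermal ideal gas ΔS_gas = nR ln(V₂/V₁) = 1.94 × 8.314 × ln(274/36.4) = 32.6 J/K.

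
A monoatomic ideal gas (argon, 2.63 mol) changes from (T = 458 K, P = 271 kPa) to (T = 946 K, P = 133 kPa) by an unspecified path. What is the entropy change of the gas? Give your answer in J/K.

ΔS = 55.2 J/K

ΔS = nC_p ln(T₂/T₁) − nR ln(P₂/P₁), with C_p = 5R/2 = 20.79 J mol⁻¹ K⁻¹ for a monoatomic ideal gas.
ΔS = 2.63 × [20.79 × ln(946/458) − 8.314 × ln(133/271)] = 55.2 J/K.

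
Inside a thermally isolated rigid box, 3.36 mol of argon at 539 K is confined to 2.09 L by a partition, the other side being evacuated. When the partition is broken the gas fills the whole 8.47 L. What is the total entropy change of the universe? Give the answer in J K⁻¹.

ΔS_universe = 39.1 J/K

No heat is exchanged and no work is done, so the ideal-gas temperature stays constant.
Entropy is a state function; using a reversible isothermal path, ΔS_gas = nR ln(V₂/V₁) = 3.36 × 8.314 × ln(8.47/2.09) = 39.1 J/K.
The insulated surroundings exchange no heat, so ΔS_surr = 0 and ΔS_universe = ΔS_gas.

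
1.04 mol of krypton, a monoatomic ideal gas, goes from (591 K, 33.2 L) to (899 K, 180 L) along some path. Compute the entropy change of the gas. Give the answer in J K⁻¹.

ΔS = 20.1 J/K

Entropy is a state function: ΔS = nC_V ln(T₂/T₁) + nR ln(V₂/V₁), with C_V = 3R/2 = 12.47 J mol⁻¹ K⁻¹ for a monoatomic ideal gas.
ΔS = 1.04 × [12.47 × ln(899/591) + 8.314 × ln(180/33.2)] = 20.1 J/K.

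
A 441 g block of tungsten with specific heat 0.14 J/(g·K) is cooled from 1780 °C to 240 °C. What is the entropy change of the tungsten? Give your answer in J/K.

ΔS = -85.6 J/K

In kelvin: T₁ = 2053.15 K, T₂ = 513.15 K. ΔS = ∫dQ_rev/T = m c ln(T₂/T₁) = 441 × 0.14 × ln(513.15/2053.15) = -85.6 J/K.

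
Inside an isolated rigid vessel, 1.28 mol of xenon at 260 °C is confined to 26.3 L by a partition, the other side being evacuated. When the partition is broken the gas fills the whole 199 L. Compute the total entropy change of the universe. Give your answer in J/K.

ΔS_universe = 21.5 J/K

For an ideal gas in free expansion Q = 0 and W = 0, so T is unchanged.
Entropy is a state function; using a reversible isothermal path, ΔS_gas = nR ln(V₂/V₁) = 1.28 × 8.314 × ln(199/26.3) = 21.5 J/K.
The insulated surroundings exchange no heat, so ΔS_surr = 0 and ΔS_universe = ΔS_gas.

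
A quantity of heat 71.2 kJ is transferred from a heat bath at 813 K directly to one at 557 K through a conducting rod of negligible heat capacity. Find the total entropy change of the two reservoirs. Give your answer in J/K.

ΔS_hot = −Q/T_H = −71200/813 = -87.577 J/K and ΔS_cold = +Q/T_C = 71200/557 = 127.83 J/K.
ΔS_total = -87.577 + 127.83 = 40.3 J/K, positive as the second law requires.

ΔS_total = 40.3 J/K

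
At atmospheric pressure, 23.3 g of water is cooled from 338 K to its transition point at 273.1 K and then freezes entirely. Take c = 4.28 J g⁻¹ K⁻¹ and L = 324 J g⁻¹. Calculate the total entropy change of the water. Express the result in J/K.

Cooling step: ΔS₁ = m c ln(T_tr/T_i) = 23.3 × 4.28 × ln(273.1/338) = -21.26 J/K.
Phase change: ΔS₂ = −mL/T_tr = −23.3 × 324 / 273.1 = -27.64 J/K.
ΔS_total = (-21.26) + (-27.64) = -48.9 J/K.

ΔS = -48.9 J/K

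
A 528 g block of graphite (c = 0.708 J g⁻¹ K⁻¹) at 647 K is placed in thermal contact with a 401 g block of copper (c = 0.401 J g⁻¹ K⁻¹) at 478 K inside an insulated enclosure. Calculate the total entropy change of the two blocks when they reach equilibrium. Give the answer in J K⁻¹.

ΔS_total = 4.94 J/K

Energy balance: T_f = (m₁c₁T₁ + m₂c₂T₂)/(m₁c₁ + m₂c₂) = 596.17 K.
ΔS₁ = m₁c₁ ln(T_f/T₁) = 373.824 × ln(596.17/647) = -30.587 J/K.
ΔS₂ = m₂c₂ ln(T_f/T₂) = 160.801 × ln(596.17/478) = 35.523 J/K.
ΔS_total = -30.587 + 35.523 = 4.94 J/K.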